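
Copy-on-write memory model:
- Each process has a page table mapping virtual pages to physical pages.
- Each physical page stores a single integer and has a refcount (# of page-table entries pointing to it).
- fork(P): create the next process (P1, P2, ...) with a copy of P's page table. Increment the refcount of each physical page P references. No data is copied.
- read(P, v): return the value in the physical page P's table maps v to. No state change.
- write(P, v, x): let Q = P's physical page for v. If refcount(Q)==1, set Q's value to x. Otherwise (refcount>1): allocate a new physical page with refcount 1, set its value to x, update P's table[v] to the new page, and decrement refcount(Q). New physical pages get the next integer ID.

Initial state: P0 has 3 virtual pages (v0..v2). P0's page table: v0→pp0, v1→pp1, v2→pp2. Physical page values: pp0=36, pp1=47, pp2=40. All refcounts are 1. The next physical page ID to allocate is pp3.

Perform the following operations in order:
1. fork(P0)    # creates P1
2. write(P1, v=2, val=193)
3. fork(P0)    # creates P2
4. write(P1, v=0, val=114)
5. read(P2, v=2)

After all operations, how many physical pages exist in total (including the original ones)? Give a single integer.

Answer: 5

Derivation:
Op 1: fork(P0) -> P1. 3 ppages; refcounts: pp0:2 pp1:2 pp2:2
Op 2: write(P1, v2, 193). refcount(pp2)=2>1 -> COPY to pp3. 4 ppages; refcounts: pp0:2 pp1:2 pp2:1 pp3:1
Op 3: fork(P0) -> P2. 4 ppages; refcounts: pp0:3 pp1:3 pp2:2 pp3:1
Op 4: write(P1, v0, 114). refcount(pp0)=3>1 -> COPY to pp4. 5 ppages; refcounts: pp0:2 pp1:3 pp2:2 pp3:1 pp4:1
Op 5: read(P2, v2) -> 40. No state change.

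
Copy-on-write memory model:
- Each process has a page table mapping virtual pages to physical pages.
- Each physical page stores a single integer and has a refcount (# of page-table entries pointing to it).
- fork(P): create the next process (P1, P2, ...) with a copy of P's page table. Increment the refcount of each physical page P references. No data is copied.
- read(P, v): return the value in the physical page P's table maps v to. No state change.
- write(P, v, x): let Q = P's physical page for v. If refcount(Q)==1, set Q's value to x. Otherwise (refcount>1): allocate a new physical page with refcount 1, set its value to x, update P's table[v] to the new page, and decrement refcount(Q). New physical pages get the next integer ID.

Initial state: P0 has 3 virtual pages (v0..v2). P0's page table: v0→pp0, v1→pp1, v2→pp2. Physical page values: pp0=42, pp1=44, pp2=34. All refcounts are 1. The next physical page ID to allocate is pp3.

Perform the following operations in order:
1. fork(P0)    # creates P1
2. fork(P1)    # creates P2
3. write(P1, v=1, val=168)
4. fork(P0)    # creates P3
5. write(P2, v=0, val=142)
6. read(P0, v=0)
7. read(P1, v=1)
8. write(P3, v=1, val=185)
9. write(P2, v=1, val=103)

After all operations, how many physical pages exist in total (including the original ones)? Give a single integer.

Answer: 7

Derivation:
Op 1: fork(P0) -> P1. 3 ppages; refcounts: pp0:2 pp1:2 pp2:2
Op 2: fork(P1) -> P2. 3 ppages; refcounts: pp0:3 pp1:3 pp2:3
Op 3: write(P1, v1, 168). refcount(pp1)=3>1 -> COPY to pp3. 4 ppages; refcounts: pp0:3 pp1:2 pp2:3 pp3:1
Op 4: fork(P0) -> P3. 4 ppages; refcounts: pp0:4 pp1:3 pp2:4 pp3:1
Op 5: write(P2, v0, 142). refcount(pp0)=4>1 -> COPY to pp4. 5 ppages; refcounts: pp0:3 pp1:3 pp2:4 pp3:1 pp4:1
Op 6: read(P0, v0) -> 42. No state change.
Op 7: read(P1, v1) -> 168. No state change.
Op 8: write(P3, v1, 185). refcount(pp1)=3>1 -> COPY to pp5. 6 ppages; refcounts: pp0:3 pp1:2 pp2:4 pp3:1 pp4:1 pp5:1
Op 9: write(P2, v1, 103). refcount(pp1)=2>1 -> COPY to pp6. 7 ppages; refcounts: pp0:3 pp1:1 pp2:4 pp3:1 pp4:1 pp5:1 pp6:1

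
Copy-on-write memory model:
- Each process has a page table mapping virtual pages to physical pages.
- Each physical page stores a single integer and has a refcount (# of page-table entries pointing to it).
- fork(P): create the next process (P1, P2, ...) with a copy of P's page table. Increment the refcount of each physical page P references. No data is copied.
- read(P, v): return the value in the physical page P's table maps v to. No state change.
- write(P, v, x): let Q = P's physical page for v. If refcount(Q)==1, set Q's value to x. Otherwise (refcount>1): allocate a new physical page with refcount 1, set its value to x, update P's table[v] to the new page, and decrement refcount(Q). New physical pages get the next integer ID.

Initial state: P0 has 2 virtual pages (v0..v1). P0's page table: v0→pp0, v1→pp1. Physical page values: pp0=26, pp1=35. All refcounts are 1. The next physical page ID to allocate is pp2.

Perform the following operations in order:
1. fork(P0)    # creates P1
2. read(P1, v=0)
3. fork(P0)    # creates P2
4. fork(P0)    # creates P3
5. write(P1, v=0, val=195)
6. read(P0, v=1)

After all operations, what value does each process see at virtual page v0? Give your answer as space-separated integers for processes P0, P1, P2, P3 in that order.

Op 1: fork(P0) -> P1. 2 ppages; refcounts: pp0:2 pp1:2
Op 2: read(P1, v0) -> 26. No state change.
Op 3: fork(P0) -> P2. 2 ppages; refcounts: pp0:3 pp1:3
Op 4: fork(P0) -> P3. 2 ppages; refcounts: pp0:4 pp1:4
Op 5: write(P1, v0, 195). refcount(pp0)=4>1 -> COPY to pp2. 3 ppages; refcounts: pp0:3 pp1:4 pp2:1
Op 6: read(P0, v1) -> 35. No state change.
P0: v0 -> pp0 = 26
P1: v0 -> pp2 = 195
P2: v0 -> pp0 = 26
P3: v0 -> pp0 = 26

Answer: 26 195 26 26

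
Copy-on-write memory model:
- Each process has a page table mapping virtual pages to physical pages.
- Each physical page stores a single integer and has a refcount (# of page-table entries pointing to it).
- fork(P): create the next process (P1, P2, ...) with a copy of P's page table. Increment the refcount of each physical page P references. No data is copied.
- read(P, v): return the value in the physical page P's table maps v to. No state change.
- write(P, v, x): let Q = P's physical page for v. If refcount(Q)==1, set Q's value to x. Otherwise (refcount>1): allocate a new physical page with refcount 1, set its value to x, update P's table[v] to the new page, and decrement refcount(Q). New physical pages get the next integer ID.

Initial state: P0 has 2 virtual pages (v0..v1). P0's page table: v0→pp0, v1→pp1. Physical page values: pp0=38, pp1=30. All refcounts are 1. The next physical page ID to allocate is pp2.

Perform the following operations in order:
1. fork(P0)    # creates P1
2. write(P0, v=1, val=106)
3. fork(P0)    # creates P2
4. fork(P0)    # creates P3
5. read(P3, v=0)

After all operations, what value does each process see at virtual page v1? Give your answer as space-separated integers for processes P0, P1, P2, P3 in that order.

Answer: 106 30 106 106

Derivation:
Op 1: fork(P0) -> P1. 2 ppages; refcounts: pp0:2 pp1:2
Op 2: write(P0, v1, 106). refcount(pp1)=2>1 -> COPY to pp2. 3 ppages; refcounts: pp0:2 pp1:1 pp2:1
Op 3: fork(P0) -> P2. 3 ppages; refcounts: pp0:3 pp1:1 pp2:2
Op 4: fork(P0) -> P3. 3 ppages; refcounts: pp0:4 pp1:1 pp2:3
Op 5: read(P3, v0) -> 38. No state change.
P0: v1 -> pp2 = 106
P1: v1 -> pp1 = 30
P2: v1 -> pp2 = 106
P3: v1 -> pp2 = 106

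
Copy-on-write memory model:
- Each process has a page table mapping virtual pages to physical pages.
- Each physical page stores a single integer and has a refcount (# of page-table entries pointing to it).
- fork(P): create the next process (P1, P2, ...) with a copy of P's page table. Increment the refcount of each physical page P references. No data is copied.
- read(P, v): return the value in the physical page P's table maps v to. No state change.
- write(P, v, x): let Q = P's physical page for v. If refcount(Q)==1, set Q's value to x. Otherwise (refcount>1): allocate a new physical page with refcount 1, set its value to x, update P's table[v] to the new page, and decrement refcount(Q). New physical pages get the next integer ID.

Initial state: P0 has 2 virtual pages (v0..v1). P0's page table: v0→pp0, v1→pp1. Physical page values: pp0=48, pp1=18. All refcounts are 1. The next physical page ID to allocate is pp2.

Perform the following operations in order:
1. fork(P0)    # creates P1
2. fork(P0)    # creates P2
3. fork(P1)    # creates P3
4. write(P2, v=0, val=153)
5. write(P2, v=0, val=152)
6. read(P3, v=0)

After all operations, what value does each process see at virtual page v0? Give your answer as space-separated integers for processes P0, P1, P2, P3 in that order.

Answer: 48 48 152 48

Derivation:
Op 1: fork(P0) -> P1. 2 ppages; refcounts: pp0:2 pp1:2
Op 2: fork(P0) -> P2. 2 ppages; refcounts: pp0:3 pp1:3
Op 3: fork(P1) -> P3. 2 ppages; refcounts: pp0:4 pp1:4
Op 4: write(P2, v0, 153). refcount(pp0)=4>1 -> COPY to pp2. 3 ppages; refcounts: pp0:3 pp1:4 pp2:1
Op 5: write(P2, v0, 152). refcount(pp2)=1 -> write in place. 3 ppages; refcounts: pp0:3 pp1:4 pp2:1
Op 6: read(P3, v0) -> 48. No state change.
P0: v0 -> pp0 = 48
P1: v0 -> pp0 = 48
P2: v0 -> pp2 = 152
P3: v0 -> pp0 = 48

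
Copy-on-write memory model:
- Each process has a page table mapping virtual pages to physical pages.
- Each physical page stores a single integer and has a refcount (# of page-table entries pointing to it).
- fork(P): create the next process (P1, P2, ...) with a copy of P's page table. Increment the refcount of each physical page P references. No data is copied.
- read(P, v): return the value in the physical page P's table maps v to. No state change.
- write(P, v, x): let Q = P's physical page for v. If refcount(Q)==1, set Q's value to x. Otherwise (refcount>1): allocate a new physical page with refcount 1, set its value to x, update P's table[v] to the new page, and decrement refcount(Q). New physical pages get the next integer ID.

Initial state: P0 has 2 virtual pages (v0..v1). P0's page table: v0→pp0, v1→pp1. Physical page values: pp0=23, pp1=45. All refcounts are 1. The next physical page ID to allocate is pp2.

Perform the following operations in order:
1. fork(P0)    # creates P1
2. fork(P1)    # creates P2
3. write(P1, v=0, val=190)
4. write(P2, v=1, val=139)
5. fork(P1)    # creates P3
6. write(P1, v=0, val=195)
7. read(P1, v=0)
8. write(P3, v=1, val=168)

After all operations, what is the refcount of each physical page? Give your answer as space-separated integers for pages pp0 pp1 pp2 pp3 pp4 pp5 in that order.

Op 1: fork(P0) -> P1. 2 ppages; refcounts: pp0:2 pp1:2
Op 2: fork(P1) -> P2. 2 ppages; refcounts: pp0:3 pp1:3
Op 3: write(P1, v0, 190). refcount(pp0)=3>1 -> COPY to pp2. 3 ppages; refcounts: pp0:2 pp1:3 pp2:1
Op 4: write(P2, v1, 139). refcount(pp1)=3>1 -> COPY to pp3. 4 ppages; refcounts: pp0:2 pp1:2 pp2:1 pp3:1
Op 5: fork(P1) -> P3. 4 ppages; refcounts: pp0:2 pp1:3 pp2:2 pp3:1
Op 6: write(P1, v0, 195). refcount(pp2)=2>1 -> COPY to pp4. 5 ppages; refcounts: pp0:2 pp1:3 pp2:1 pp3:1 pp4:1
Op 7: read(P1, v0) -> 195. No state change.
Op 8: write(P3, v1, 168). refcount(pp1)=3>1 -> COPY to pp5. 6 ppages; refcounts: pp0:2 pp1:2 pp2:1 pp3:1 pp4:1 pp5:1

Answer: 2 2 1 1 1 1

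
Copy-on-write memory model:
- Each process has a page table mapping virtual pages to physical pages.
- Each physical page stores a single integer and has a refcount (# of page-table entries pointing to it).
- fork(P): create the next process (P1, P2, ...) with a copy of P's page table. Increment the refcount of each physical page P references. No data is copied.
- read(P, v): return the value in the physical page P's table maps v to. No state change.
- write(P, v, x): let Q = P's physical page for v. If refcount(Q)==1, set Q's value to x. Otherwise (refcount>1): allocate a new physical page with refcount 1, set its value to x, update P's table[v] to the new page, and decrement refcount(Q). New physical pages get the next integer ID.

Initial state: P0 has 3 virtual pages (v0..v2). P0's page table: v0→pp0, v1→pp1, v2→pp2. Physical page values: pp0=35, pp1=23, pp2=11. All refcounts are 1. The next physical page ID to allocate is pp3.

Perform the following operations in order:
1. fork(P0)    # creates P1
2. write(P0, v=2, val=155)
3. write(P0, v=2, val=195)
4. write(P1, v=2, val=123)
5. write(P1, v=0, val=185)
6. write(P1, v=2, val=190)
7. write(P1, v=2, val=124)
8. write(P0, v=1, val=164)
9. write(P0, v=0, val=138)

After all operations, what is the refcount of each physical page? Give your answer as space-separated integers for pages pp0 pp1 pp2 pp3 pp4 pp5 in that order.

Op 1: fork(P0) -> P1. 3 ppages; refcounts: pp0:2 pp1:2 pp2:2
Op 2: write(P0, v2, 155). refcount(pp2)=2>1 -> COPY to pp3. 4 ppages; refcounts: pp0:2 pp1:2 pp2:1 pp3:1
Op 3: write(P0, v2, 195). refcount(pp3)=1 -> write in place. 4 ppages; refcounts: pp0:2 pp1:2 pp2:1 pp3:1
Op 4: write(P1, v2, 123). refcount(pp2)=1 -> write in place. 4 ppages; refcounts: pp0:2 pp1:2 pp2:1 pp3:1
Op 5: write(P1, v0, 185). refcount(pp0)=2>1 -> COPY to pp4. 5 ppages; refcounts: pp0:1 pp1:2 pp2:1 pp3:1 pp4:1
Op 6: write(P1, v2, 190). refcount(pp2)=1 -> write in place. 5 ppages; refcounts: pp0:1 pp1:2 pp2:1 pp3:1 pp4:1
Op 7: write(P1, v2, 124). refcount(pp2)=1 -> write in place. 5 ppages; refcounts: pp0:1 pp1:2 pp2:1 pp3:1 pp4:1
Op 8: write(P0, v1, 164). refcount(pp1)=2>1 -> COPY to pp5. 6 ppages; refcounts: pp0:1 pp1:1 pp2:1 pp3:1 pp4:1 pp5:1
Op 9: write(P0, v0, 138). refcount(pp0)=1 -> write in place. 6 ppages; refcounts: pp0:1 pp1:1 pp2:1 pp3:1 pp4:1 pp5:1

Answer: 1 1 1 1 1 1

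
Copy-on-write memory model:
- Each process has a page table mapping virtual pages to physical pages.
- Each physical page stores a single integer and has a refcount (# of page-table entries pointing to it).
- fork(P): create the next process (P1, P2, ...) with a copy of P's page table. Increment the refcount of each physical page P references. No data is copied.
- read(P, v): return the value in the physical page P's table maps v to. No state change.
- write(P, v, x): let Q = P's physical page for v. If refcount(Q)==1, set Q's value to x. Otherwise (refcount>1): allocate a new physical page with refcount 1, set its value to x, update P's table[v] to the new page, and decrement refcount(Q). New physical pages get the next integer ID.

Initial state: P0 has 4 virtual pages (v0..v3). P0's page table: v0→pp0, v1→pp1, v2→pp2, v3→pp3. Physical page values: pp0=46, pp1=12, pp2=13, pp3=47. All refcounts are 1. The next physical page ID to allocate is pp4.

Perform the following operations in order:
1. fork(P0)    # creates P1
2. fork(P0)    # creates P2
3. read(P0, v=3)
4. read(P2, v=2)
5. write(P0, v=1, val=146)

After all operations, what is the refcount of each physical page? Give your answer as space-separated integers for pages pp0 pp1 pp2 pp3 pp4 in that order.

Op 1: fork(P0) -> P1. 4 ppages; refcounts: pp0:2 pp1:2 pp2:2 pp3:2
Op 2: fork(P0) -> P2. 4 ppages; refcounts: pp0:3 pp1:3 pp2:3 pp3:3
Op 3: read(P0, v3) -> 47. No state change.
Op 4: read(P2, v2) -> 13. No state change.
Op 5: write(P0, v1, 146). refcount(pp1)=3>1 -> COPY to pp4. 5 ppages; refcounts: pp0:3 pp1:2 pp2:3 pp3:3 pp4:1

Answer: 3 2 3 3 1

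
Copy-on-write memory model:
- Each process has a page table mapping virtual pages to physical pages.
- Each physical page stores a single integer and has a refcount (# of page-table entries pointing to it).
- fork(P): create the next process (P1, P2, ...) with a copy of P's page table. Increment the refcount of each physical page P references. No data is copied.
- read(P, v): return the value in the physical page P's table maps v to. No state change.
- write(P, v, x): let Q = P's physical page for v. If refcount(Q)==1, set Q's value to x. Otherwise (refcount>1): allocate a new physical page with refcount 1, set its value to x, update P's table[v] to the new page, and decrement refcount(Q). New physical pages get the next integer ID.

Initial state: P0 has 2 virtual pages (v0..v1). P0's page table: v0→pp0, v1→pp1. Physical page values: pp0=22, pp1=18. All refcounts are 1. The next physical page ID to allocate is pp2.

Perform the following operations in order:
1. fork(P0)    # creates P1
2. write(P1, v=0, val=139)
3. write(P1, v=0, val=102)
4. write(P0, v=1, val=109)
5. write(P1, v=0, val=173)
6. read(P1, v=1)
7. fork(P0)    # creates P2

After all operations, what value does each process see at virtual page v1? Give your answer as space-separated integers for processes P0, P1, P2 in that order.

Answer: 109 18 109

Derivation:
Op 1: fork(P0) -> P1. 2 ppages; refcounts: pp0:2 pp1:2
Op 2: write(P1, v0, 139). refcount(pp0)=2>1 -> COPY to pp2. 3 ppages; refcounts: pp0:1 pp1:2 pp2:1
Op 3: write(P1, v0, 102). refcount(pp2)=1 -> write in place. 3 ppages; refcounts: pp0:1 pp1:2 pp2:1
Op 4: write(P0, v1, 109). refcount(pp1)=2>1 -> COPY to pp3. 4 ppages; refcounts: pp0:1 pp1:1 pp2:1 pp3:1
Op 5: write(P1, v0, 173). refcount(pp2)=1 -> write in place. 4 ppages; refcounts: pp0:1 pp1:1 pp2:1 pp3:1
Op 6: read(P1, v1) -> 18. No state change.
Op 7: fork(P0) -> P2. 4 ppages; refcounts: pp0:2 pp1:1 pp2:1 pp3:2
P0: v1 -> pp3 = 109
P1: v1 -> pp1 = 18
P2: v1 -> pp3 = 109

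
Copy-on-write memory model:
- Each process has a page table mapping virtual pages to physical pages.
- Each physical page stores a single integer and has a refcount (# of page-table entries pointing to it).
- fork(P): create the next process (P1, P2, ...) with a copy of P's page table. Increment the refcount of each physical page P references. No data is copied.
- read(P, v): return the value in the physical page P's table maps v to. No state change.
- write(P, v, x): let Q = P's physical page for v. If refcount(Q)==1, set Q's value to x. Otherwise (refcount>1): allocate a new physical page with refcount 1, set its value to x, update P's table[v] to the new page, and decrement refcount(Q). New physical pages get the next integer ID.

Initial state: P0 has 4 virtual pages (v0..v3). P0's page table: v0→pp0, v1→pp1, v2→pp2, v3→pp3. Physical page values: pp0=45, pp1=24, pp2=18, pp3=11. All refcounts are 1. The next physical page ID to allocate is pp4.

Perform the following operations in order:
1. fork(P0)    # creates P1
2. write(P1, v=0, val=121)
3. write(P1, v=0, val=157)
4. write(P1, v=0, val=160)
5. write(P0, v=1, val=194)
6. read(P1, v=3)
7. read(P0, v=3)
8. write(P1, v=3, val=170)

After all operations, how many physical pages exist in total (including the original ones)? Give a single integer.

Op 1: fork(P0) -> P1. 4 ppages; refcounts: pp0:2 pp1:2 pp2:2 pp3:2
Op 2: write(P1, v0, 121). refcount(pp0)=2>1 -> COPY to pp4. 5 ppages; refcounts: pp0:1 pp1:2 pp2:2 pp3:2 pp4:1
Op 3: write(P1, v0, 157). refcount(pp4)=1 -> write in place. 5 ppages; refcounts: pp0:1 pp1:2 pp2:2 pp3:2 pp4:1
Op 4: write(P1, v0, 160). refcount(pp4)=1 -> write in place. 5 ppages; refcounts: pp0:1 pp1:2 pp2:2 pp3:2 pp4:1
Op 5: write(P0, v1, 194). refcount(pp1)=2>1 -> COPY to pp5. 6 ppages; refcounts: pp0:1 pp1:1 pp2:2 pp3:2 pp4:1 pp5:1
Op 6: read(P1, v3) -> 11. No state change.
Op 7: read(P0, v3) -> 11. No state change.
Op 8: write(P1, v3, 170). refcount(pp3)=2>1 -> COPY to pp6. 7 ppages; refcounts: pp0:1 pp1:1 pp2:2 pp3:1 pp4:1 pp5:1 pp6:1

Answer: 7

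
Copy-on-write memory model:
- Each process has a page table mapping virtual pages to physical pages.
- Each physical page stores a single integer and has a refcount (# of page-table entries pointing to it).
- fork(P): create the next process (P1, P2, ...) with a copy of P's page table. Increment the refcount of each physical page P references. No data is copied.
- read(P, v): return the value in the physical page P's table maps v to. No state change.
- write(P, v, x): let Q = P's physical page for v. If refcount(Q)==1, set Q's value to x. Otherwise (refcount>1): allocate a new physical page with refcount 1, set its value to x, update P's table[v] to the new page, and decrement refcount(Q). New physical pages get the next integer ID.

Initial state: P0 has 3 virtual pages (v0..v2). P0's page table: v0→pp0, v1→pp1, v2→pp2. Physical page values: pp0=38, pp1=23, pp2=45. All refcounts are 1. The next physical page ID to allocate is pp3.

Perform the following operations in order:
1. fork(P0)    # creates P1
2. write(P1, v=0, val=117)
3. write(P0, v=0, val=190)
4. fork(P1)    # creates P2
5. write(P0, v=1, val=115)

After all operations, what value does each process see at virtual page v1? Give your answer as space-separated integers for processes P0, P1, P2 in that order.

Answer: 115 23 23

Derivation:
Op 1: fork(P0) -> P1. 3 ppages; refcounts: pp0:2 pp1:2 pp2:2
Op 2: write(P1, v0, 117). refcount(pp0)=2>1 -> COPY to pp3. 4 ppages; refcounts: pp0:1 pp1:2 pp2:2 pp3:1
Op 3: write(P0, v0, 190). refcount(pp0)=1 -> write in place. 4 ppages; refcounts: pp0:1 pp1:2 pp2:2 pp3:1
Op 4: fork(P1) -> P2. 4 ppages; refcounts: pp0:1 pp1:3 pp2:3 pp3:2
Op 5: write(P0, v1, 115). refcount(pp1)=3>1 -> COPY to pp4. 5 ppages; refcounts: pp0:1 pp1:2 pp2:3 pp3:2 pp4:1
P0: v1 -> pp4 = 115
P1: v1 -> pp1 = 23
P2: v1 -> pp1 = 23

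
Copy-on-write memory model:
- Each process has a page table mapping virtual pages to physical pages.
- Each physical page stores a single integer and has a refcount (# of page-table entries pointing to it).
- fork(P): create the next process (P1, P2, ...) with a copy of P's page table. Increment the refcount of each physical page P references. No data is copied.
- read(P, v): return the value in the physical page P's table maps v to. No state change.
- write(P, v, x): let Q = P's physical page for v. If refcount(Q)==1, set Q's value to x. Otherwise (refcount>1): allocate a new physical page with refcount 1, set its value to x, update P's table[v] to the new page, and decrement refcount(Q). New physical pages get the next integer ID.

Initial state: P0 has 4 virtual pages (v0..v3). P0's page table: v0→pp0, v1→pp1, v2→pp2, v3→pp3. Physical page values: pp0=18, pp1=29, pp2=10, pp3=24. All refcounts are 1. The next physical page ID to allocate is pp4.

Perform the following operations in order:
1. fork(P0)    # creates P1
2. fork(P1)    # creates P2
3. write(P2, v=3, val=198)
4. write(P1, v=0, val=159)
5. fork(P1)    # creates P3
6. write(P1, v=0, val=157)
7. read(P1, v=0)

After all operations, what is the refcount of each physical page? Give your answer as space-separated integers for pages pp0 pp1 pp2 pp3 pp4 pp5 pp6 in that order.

Answer: 2 4 4 3 1 1 1

Derivation:
Op 1: fork(P0) -> P1. 4 ppages; refcounts: pp0:2 pp1:2 pp2:2 pp3:2
Op 2: fork(P1) -> P2. 4 ppages; refcounts: pp0:3 pp1:3 pp2:3 pp3:3
Op 3: write(P2, v3, 198). refcount(pp3)=3>1 -> COPY to pp4. 5 ppages; refcounts: pp0:3 pp1:3 pp2:3 pp3:2 pp4:1
Op 4: write(P1, v0, 159). refcount(pp0)=3>1 -> COPY to pp5. 6 ppages; refcounts: pp0:2 pp1:3 pp2:3 pp3:2 pp4:1 pp5:1
Op 5: fork(P1) -> P3. 6 ppages; refcounts: pp0:2 pp1:4 pp2:4 pp3:3 pp4:1 pp5:2
Op 6: write(P1, v0, 157). refcount(pp5)=2>1 -> COPY to pp6. 7 ppages; refcounts: pp0:2 pp1:4 pp2:4 pp3:3 pp4:1 pp5:1 pp6:1
Op 7: read(P1, v0) -> 157. No state change.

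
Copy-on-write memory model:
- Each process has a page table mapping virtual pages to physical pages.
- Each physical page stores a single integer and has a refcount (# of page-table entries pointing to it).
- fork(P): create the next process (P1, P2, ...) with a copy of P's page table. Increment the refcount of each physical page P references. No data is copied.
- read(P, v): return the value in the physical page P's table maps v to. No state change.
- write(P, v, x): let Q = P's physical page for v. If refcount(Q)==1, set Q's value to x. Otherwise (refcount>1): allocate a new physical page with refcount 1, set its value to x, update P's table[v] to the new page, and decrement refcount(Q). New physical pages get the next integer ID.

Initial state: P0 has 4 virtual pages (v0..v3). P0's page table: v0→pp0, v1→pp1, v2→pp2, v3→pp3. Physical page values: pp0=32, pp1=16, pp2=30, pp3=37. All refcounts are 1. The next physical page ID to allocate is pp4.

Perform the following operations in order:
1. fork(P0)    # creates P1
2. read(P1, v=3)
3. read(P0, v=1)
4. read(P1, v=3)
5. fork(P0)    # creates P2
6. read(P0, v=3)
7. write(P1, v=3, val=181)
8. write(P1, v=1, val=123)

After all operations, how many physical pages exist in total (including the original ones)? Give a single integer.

Op 1: fork(P0) -> P1. 4 ppages; refcounts: pp0:2 pp1:2 pp2:2 pp3:2
Op 2: read(P1, v3) -> 37. No state change.
Op 3: read(P0, v1) -> 16. No state change.
Op 4: read(P1, v3) -> 37. No state change.
Op 5: fork(P0) -> P2. 4 ppages; refcounts: pp0:3 pp1:3 pp2:3 pp3:3
Op 6: read(P0, v3) -> 37. No state change.
Op 7: write(P1, v3, 181). refcount(pp3)=3>1 -> COPY to pp4. 5 ppages; refcounts: pp0:3 pp1:3 pp2:3 pp3:2 pp4:1
Op 8: write(P1, v1, 123). refcount(pp1)=3>1 -> COPY to pp5. 6 ppages; refcounts: pp0:3 pp1:2 pp2:3 pp3:2 pp4:1 pp5:1

Answer: 6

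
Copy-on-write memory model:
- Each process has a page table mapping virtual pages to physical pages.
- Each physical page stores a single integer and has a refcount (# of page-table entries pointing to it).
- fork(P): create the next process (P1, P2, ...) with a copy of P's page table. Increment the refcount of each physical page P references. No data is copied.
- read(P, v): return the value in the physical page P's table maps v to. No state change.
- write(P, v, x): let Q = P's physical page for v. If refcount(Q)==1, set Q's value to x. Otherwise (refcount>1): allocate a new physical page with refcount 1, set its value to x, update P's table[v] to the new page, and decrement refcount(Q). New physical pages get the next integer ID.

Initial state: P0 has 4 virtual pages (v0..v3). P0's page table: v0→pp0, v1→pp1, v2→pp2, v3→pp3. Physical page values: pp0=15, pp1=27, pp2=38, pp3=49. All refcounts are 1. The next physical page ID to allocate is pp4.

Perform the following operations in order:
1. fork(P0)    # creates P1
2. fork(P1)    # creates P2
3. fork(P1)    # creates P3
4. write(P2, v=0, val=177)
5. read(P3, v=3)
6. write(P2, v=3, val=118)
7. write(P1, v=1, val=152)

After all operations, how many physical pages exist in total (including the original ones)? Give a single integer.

Answer: 7

Derivation:
Op 1: fork(P0) -> P1. 4 ppages; refcounts: pp0:2 pp1:2 pp2:2 pp3:2
Op 2: fork(P1) -> P2. 4 ppages; refcounts: pp0:3 pp1:3 pp2:3 pp3:3
Op 3: fork(P1) -> P3. 4 ppages; refcounts: pp0:4 pp1:4 pp2:4 pp3:4
Op 4: write(P2, v0, 177). refcount(pp0)=4>1 -> COPY to pp4. 5 ppages; refcounts: pp0:3 pp1:4 pp2:4 pp3:4 pp4:1
Op 5: read(P3, v3) -> 49. No state change.
Op 6: write(P2, v3, 118). refcount(pp3)=4>1 -> COPY to pp5. 6 ppages; refcounts: pp0:3 pp1:4 pp2:4 pp3:3 pp4:1 pp5:1
Op 7: write(P1, v1, 152). refcount(pp1)=4>1 -> COPY to pp6. 7 ppages; refcounts: pp0:3 pp1:3 pp2:4 pp3:3 pp4:1 pp5:1 pp6:1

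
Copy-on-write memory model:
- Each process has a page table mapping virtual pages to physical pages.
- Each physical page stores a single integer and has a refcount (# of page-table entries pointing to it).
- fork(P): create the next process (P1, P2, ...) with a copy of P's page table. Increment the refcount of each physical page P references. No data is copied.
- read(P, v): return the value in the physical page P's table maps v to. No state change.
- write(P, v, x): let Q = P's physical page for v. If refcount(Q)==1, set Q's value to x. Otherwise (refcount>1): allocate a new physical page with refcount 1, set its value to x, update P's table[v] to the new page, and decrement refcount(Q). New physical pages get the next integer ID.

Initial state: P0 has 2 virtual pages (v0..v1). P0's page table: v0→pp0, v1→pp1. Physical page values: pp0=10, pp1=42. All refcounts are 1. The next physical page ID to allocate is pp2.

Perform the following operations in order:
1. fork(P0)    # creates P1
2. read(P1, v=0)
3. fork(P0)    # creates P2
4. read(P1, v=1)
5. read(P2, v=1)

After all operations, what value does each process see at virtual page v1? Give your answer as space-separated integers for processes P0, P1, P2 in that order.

Answer: 42 42 42

Derivation:
Op 1: fork(P0) -> P1. 2 ppages; refcounts: pp0:2 pp1:2
Op 2: read(P1, v0) -> 10. No state change.
Op 3: fork(P0) -> P2. 2 ppages; refcounts: pp0:3 pp1:3
Op 4: read(P1, v1) -> 42. No state change.
Op 5: read(P2, v1) -> 42. No state change.
P0: v1 -> pp1 = 42
P1: v1 -> pp1 = 42
P2: v1 -> pp1 = 42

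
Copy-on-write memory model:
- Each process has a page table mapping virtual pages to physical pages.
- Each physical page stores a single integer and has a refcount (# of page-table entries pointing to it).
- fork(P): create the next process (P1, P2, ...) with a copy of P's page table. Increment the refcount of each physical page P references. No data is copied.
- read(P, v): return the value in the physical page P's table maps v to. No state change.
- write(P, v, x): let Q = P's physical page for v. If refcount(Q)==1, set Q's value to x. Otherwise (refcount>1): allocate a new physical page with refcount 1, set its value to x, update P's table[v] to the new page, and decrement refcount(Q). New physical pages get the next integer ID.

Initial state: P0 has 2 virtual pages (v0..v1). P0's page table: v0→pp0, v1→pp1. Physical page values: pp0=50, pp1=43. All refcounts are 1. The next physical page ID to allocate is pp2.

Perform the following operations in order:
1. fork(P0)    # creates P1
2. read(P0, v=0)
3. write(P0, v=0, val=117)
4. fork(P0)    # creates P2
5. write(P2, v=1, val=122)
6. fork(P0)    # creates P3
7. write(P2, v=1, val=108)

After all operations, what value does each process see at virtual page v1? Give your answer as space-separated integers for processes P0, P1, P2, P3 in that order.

Op 1: fork(P0) -> P1. 2 ppages; refcounts: pp0:2 pp1:2
Op 2: read(P0, v0) -> 50. No state change.
Op 3: write(P0, v0, 117). refcount(pp0)=2>1 -> COPY to pp2. 3 ppages; refcounts: pp0:1 pp1:2 pp2:1
Op 4: fork(P0) -> P2. 3 ppages; refcounts: pp0:1 pp1:3 pp2:2
Op 5: write(P2, v1, 122). refcount(pp1)=3>1 -> COPY to pp3. 4 ppages; refcounts: pp0:1 pp1:2 pp2:2 pp3:1
Op 6: fork(P0) -> P3. 4 ppages; refcounts: pp0:1 pp1:3 pp2:3 pp3:1
Op 7: write(P2, v1, 108). refcount(pp3)=1 -> write in place. 4 ppages; refcounts: pp0:1 pp1:3 pp2:3 pp3:1
P0: v1 -> pp1 = 43
P1: v1 -> pp1 = 43
P2: v1 -> pp3 = 108
P3: v1 -> pp1 = 43

Answer: 43 43 108 43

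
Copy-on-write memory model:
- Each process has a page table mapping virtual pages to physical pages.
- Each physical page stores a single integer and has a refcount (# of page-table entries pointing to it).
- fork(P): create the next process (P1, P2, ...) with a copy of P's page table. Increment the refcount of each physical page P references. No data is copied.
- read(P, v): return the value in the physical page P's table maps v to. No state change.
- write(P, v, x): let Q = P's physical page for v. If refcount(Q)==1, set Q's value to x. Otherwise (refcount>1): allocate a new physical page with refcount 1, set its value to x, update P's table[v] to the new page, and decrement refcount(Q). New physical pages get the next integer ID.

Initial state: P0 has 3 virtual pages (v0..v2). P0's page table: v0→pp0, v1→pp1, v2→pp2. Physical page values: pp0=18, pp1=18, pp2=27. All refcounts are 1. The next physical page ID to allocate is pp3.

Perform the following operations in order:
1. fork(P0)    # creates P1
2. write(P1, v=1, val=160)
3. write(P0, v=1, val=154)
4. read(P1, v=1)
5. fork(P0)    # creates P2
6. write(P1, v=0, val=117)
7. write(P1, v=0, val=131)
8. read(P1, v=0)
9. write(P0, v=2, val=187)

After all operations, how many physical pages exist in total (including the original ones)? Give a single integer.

Op 1: fork(P0) -> P1. 3 ppages; refcounts: pp0:2 pp1:2 pp2:2
Op 2: write(P1, v1, 160). refcount(pp1)=2>1 -> COPY to pp3. 4 ppages; refcounts: pp0:2 pp1:1 pp2:2 pp3:1
Op 3: write(P0, v1, 154). refcount(pp1)=1 -> write in place. 4 ppages; refcounts: pp0:2 pp1:1 pp2:2 pp3:1
Op 4: read(P1, v1) -> 160. No state change.
Op 5: fork(P0) -> P2. 4 ppages; refcounts: pp0:3 pp1:2 pp2:3 pp3:1
Op 6: write(P1, v0, 117). refcount(pp0)=3>1 -> COPY to pp4. 5 ppages; refcounts: pp0:2 pp1:2 pp2:3 pp3:1 pp4:1
Op 7: write(P1, v0, 131). refcount(pp4)=1 -> write in place. 5 ppages; refcounts: pp0:2 pp1:2 pp2:3 pp3:1 pp4:1
Op 8: read(P1, v0) -> 131. No state change.
Op 9: write(P0, v2, 187). refcount(pp2)=3>1 -> COPY to pp5. 6 ppages; refcounts: pp0:2 pp1:2 pp2:2 pp3:1 pp4:1 pp5:1

Answer: 6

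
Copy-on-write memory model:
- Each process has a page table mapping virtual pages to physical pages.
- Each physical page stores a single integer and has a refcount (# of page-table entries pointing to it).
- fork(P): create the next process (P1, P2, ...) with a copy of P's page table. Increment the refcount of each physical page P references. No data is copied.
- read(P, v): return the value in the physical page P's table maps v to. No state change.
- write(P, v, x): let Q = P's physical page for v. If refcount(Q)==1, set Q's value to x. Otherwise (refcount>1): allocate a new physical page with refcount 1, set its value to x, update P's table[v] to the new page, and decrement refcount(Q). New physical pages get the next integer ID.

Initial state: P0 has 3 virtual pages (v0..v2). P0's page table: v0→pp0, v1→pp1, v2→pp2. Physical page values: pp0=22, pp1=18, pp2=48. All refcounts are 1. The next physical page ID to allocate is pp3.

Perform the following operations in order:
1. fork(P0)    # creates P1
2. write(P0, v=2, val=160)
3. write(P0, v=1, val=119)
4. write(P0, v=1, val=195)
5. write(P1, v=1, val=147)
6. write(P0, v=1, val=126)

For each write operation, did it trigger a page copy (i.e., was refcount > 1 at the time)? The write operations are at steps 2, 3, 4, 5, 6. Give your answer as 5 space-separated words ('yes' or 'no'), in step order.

Op 1: fork(P0) -> P1. 3 ppages; refcounts: pp0:2 pp1:2 pp2:2
Op 2: write(P0, v2, 160). refcount(pp2)=2>1 -> COPY to pp3. 4 ppages; refcounts: pp0:2 pp1:2 pp2:1 pp3:1
Op 3: write(P0, v1, 119). refcount(pp1)=2>1 -> COPY to pp4. 5 ppages; refcounts: pp0:2 pp1:1 pp2:1 pp3:1 pp4:1
Op 4: write(P0, v1, 195). refcount(pp4)=1 -> write in place. 5 ppages; refcounts: pp0:2 pp1:1 pp2:1 pp3:1 pp4:1
Op 5: write(P1, v1, 147). refcount(pp1)=1 -> write in place. 5 ppages; refcounts: pp0:2 pp1:1 pp2:1 pp3:1 pp4:1
Op 6: write(P0, v1, 126). refcount(pp4)=1 -> write in place. 5 ppages; refcounts: pp0:2 pp1:1 pp2:1 pp3:1 pp4:1

yes yes no no no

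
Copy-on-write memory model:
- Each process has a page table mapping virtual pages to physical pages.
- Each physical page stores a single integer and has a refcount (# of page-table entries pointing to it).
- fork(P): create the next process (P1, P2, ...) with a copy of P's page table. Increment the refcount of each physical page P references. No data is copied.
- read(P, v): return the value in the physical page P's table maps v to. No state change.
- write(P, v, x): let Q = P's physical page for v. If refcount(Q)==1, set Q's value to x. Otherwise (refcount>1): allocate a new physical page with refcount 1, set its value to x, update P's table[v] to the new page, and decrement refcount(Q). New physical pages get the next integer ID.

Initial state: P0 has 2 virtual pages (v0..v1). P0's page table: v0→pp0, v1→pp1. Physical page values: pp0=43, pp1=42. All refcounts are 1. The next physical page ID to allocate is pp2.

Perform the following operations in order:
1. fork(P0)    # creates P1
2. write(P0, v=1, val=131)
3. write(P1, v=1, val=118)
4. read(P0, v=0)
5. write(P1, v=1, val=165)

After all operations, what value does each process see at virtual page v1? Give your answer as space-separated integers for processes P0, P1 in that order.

Answer: 131 165

Derivation:
Op 1: fork(P0) -> P1. 2 ppages; refcounts: pp0:2 pp1:2
Op 2: write(P0, v1, 131). refcount(pp1)=2>1 -> COPY to pp2. 3 ppages; refcounts: pp0:2 pp1:1 pp2:1
Op 3: write(P1, v1, 118). refcount(pp1)=1 -> write in place. 3 ppages; refcounts: pp0:2 pp1:1 pp2:1
Op 4: read(P0, v0) -> 43. No state change.
Op 5: write(P1, v1, 165). refcount(pp1)=1 -> write in place. 3 ppages; refcounts: pp0:2 pp1:1 pp2:1
P0: v1 -> pp2 = 131
P1: v1 -> pp1 = 165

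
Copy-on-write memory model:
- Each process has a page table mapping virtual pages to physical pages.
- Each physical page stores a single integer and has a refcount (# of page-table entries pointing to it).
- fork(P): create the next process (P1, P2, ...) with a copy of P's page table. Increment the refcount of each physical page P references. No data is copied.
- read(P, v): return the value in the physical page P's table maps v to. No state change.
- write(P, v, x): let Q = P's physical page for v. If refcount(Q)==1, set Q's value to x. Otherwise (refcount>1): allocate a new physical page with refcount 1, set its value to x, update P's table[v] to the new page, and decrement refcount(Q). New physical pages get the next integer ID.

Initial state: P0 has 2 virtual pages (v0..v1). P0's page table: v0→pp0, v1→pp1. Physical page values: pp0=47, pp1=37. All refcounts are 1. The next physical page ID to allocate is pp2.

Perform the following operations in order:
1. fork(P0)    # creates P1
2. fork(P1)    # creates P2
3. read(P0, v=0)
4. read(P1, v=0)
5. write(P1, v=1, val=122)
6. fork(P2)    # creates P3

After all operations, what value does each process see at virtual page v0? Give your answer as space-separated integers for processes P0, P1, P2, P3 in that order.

Answer: 47 47 47 47

Derivation:
Op 1: fork(P0) -> P1. 2 ppages; refcounts: pp0:2 pp1:2
Op 2: fork(P1) -> P2. 2 ppages; refcounts: pp0:3 pp1:3
Op 3: read(P0, v0) -> 47. No state change.
Op 4: read(P1, v0) -> 47. No state change.
Op 5: write(P1, v1, 122). refcount(pp1)=3>1 -> COPY to pp2. 3 ppages; refcounts: pp0:3 pp1:2 pp2:1
Op 6: fork(P2) -> P3. 3 ppages; refcounts: pp0:4 pp1:3 pp2:1
P0: v0 -> pp0 = 47
P1: v0 -> pp0 = 47
P2: v0 -> pp0 = 47
P3: v0 -> pp0 = 47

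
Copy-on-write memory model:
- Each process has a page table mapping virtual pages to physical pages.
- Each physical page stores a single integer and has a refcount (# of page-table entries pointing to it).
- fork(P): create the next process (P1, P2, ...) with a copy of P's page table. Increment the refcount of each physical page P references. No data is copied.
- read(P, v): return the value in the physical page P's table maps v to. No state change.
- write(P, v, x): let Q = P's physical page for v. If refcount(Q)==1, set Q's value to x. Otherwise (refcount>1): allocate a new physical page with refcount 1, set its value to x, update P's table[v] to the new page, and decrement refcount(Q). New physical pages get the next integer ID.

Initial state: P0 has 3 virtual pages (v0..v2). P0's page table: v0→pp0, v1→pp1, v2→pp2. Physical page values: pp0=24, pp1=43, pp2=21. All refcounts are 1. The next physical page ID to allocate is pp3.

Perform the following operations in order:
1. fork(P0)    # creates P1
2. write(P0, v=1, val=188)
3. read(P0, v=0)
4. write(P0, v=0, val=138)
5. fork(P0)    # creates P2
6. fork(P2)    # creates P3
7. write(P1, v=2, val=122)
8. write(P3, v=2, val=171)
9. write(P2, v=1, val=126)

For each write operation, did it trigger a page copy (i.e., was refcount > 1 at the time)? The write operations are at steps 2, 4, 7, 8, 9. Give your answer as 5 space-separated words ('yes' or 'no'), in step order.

Op 1: fork(P0) -> P1. 3 ppages; refcounts: pp0:2 pp1:2 pp2:2
Op 2: write(P0, v1, 188). refcount(pp1)=2>1 -> COPY to pp3. 4 ppages; refcounts: pp0:2 pp1:1 pp2:2 pp3:1
Op 3: read(P0, v0) -> 24. No state change.
Op 4: write(P0, v0, 138). refcount(pp0)=2>1 -> COPY to pp4. 5 ppages; refcounts: pp0:1 pp1:1 pp2:2 pp3:1 pp4:1
Op 5: fork(P0) -> P2. 5 ppages; refcounts: pp0:1 pp1:1 pp2:3 pp3:2 pp4:2
Op 6: fork(P2) -> P3. 5 ppages; refcounts: pp0:1 pp1:1 pp2:4 pp3:3 pp4:3
Op 7: write(P1, v2, 122). refcount(pp2)=4>1 -> COPY to pp5. 6 ppages; refcounts: pp0:1 pp1:1 pp2:3 pp3:3 pp4:3 pp5:1
Op 8: write(P3, v2, 171). refcount(pp2)=3>1 -> COPY to pp6. 7 ppages; refcounts: pp0:1 pp1:1 pp2:2 pp3:3 pp4:3 pp5:1 pp6:1
Op 9: write(P2, v1, 126). refcount(pp3)=3>1 -> COPY to pp7. 8 ppages; refcounts: pp0:1 pp1:1 pp2:2 pp3:2 pp4:3 pp5:1 pp6:1 pp7:1

yes yes yes yes yes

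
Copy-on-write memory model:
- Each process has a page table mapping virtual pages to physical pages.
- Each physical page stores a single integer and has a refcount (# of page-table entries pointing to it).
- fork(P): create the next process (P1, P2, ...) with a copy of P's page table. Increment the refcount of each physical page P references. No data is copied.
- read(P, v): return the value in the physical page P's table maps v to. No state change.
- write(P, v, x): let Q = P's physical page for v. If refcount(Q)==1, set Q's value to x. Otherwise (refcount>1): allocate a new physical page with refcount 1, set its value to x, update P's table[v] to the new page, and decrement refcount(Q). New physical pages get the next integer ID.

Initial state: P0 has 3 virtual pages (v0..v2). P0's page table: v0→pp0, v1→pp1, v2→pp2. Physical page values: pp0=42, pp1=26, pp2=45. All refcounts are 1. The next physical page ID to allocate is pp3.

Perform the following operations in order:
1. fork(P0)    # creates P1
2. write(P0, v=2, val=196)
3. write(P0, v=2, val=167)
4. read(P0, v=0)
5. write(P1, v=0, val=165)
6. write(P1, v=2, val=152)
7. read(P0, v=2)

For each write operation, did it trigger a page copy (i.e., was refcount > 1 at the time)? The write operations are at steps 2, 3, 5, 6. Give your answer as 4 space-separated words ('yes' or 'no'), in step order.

Op 1: fork(P0) -> P1. 3 ppages; refcounts: pp0:2 pp1:2 pp2:2
Op 2: write(P0, v2, 196). refcount(pp2)=2>1 -> COPY to pp3. 4 ppages; refcounts: pp0:2 pp1:2 pp2:1 pp3:1
Op 3: write(P0, v2, 167). refcount(pp3)=1 -> write in place. 4 ppages; refcounts: pp0:2 pp1:2 pp2:1 pp3:1
Op 4: read(P0, v0) -> 42. No state change.
Op 5: write(P1, v0, 165). refcount(pp0)=2>1 -> COPY to pp4. 5 ppages; refcounts: pp0:1 pp1:2 pp2:1 pp3:1 pp4:1
Op 6: write(P1, v2, 152). refcount(pp2)=1 -> write in place. 5 ppages; refcounts: pp0:1 pp1:2 pp2:1 pp3:1 pp4:1
Op 7: read(P0, v2) -> 167. No state change.

yes no yes no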